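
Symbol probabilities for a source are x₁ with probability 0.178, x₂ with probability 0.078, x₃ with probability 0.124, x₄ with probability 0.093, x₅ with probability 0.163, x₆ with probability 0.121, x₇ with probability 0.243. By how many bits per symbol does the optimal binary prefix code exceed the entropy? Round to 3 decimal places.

0.036 bits

Entropy H = −Σ p log₂ p ≈ 2.7136 bits.
Huffman merges: 39/500+93/1000→171/1000; 121/1000+31/250→49/200; 163/1000+171/1000→167/500; 89/500+243/1000→421/1000; 49/200+167/500→579/1000; 421/1000+579/1000→1. L = 11/4 ≈ 2.7500.
L − H = 2.7500 − 2.7136 = 0.036 bits.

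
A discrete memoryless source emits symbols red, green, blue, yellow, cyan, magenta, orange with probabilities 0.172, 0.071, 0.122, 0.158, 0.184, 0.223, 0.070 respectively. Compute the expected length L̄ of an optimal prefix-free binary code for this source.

2.734 bits/symbol

Repeatedly combine the two least-probable nodes; the expected code length is the sum of the merged weights.
merge 7/100 + 71/1000 → 141/1000
merge 61/500 + 141/1000 → 263/1000
merge 79/500 + 43/250 → 33/100
merge 23/125 + 223/1000 → 407/1000
merge 263/1000 + 33/100 → 593/1000
merge 407/1000 + 593/1000 → 1
L = 141/1000 + 263/1000 + 33/100 + 407/1000 + 593/1000 + 1 = 1367/500 = 2.734 bits/symbol.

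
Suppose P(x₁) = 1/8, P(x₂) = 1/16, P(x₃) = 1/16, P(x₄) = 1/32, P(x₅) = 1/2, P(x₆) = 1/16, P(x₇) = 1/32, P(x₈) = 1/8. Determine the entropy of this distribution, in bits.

2.3125 bits

Each probability is a power of 1/2, so log₂(1/p) is an integer.
H = Σ p·log₂(1/p) = 1/8·3 + 1/16·4 + 1/16·4 + 1/32·5 + 1/2·1 + 1/16·4 + 1/32·5 + 1/8·3 = 2.3125 bits.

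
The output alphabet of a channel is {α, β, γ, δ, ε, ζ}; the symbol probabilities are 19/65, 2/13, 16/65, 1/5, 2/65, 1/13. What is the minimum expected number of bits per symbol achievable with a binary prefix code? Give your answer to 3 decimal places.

2.369 bits/symbol

Repeatedly combine the two least-probable nodes; the expected code length is the sum of the merged weights.
merge 2/65 + 1/13 → 7/65
merge 7/65 + 2/13 → 17/65
merge 1/5 + 16/65 → 29/65
merge 17/65 + 19/65 → 36/65
merge 29/65 + 36/65 → 1
L = 7/65 + 17/65 + 29/65 + 36/65 + 1 = 154/65 ≈ 2.369 bits/symbol.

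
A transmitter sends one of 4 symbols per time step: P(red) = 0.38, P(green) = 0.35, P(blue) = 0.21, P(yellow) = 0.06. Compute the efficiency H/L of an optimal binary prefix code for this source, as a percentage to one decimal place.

Entropy H = −Σ p log₂ p ≈ 1.7769 bits.
Huffman merges: 3/50+21/100→27/100; 27/100+7/20→31/50; 19/50+31/50→1. L = 189/100 ≈ 1.8900.
Efficiency = H/L = 1.7769/1.8900 = 94.0%.

94.0%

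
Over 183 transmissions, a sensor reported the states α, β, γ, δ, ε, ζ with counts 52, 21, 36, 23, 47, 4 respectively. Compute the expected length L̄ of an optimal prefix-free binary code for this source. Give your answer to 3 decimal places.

2.399 bits/symbol

Probabilities are the counts divided by 183.
Repeatedly combine the two least-probable nodes; the expected code length is the sum of the merged weights.
merge 4/183 + 7/61 → 25/183
merge 23/183 + 25/183 → 16/61
merge 12/61 + 47/183 → 83/183
merge 16/61 + 52/183 → 100/183
merge 83/183 + 100/183 → 1
L = 25/183 + 16/61 + 83/183 + 100/183 + 1 = 439/183 ≈ 2.399 bits/symbol.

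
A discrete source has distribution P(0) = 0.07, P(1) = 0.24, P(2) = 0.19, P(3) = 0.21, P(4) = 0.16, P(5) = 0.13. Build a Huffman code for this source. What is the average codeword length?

2.55 bits/symbol

Repeatedly combine the two least-probable nodes; the expected code length is the sum of the merged weights.
merge 7/100 + 13/100 → 1/5
merge 4/25 + 19/100 → 7/20
merge 1/5 + 21/100 → 41/100
merge 6/25 + 7/20 → 59/100
merge 41/100 + 59/100 → 1
L = 1/5 + 7/20 + 41/100 + 59/100 + 1 = 51/20 = 2.55 bits/symbol.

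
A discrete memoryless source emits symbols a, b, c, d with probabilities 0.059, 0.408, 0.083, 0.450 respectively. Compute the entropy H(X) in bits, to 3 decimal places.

1.585 bits

H = −Σ pᵢ log₂ pᵢ.
−0.059·log₂(0.059) = 0.2409
−0.408·log₂(0.408) = 0.5277
−0.083·log₂(0.083) = 0.2980
−0.450·log₂(0.450) = 0.5184
Sum ≈ 1.5850 → 1.585 bits.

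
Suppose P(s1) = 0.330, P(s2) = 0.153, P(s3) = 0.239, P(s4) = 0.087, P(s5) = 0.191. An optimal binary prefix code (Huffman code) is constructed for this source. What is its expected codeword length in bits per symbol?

2.24 bits/symbol

Repeatedly combine the two least-probable nodes; the expected code length is the sum of the merged weights.
merge 87/1000 + 153/1000 → 6/25
merge 191/1000 + 239/1000 → 43/100
merge 6/25 + 33/100 → 57/100
merge 43/100 + 57/100 → 1
L = 6/25 + 43/100 + 57/100 + 1 = 56/25 = 2.24 bits/symbol.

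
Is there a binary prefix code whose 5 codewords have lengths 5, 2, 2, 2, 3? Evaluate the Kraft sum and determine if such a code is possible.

0.90625; yes

With common denominator 2^5 = 32: Σ 2^(−ℓᵢ) = 1/32 + 8/32 + 8/32 + 8/32 + 4/32 = 29/32 = 0.90625.
Kraft's inequality requires Σ ≤ 1; here Σ = 0.90625 ≤ 1, so such a prefix code exists.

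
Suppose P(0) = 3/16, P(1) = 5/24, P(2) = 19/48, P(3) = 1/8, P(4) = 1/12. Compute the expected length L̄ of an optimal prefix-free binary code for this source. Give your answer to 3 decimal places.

2.208 bits/symbol

Repeatedly combine the two least-probable nodes; the expected code length is the sum of the merged weights.
merge 1/12 + 1/8 → 5/24
merge 3/16 + 5/24 → 19/48
merge 5/24 + 19/48 → 29/48
merge 19/48 + 29/48 → 1
L = 5/24 + 19/48 + 29/48 + 1 = 53/24 ≈ 2.208 bits/symbol.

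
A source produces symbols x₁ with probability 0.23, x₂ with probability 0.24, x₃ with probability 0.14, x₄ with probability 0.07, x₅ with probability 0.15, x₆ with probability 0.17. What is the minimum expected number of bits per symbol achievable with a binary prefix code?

2.53 bits/symbol

Repeatedly combine the two least-probable nodes; the expected code length is the sum of the merged weights.
merge 7/100 + 7/50 → 21/100
merge 3/20 + 17/100 → 8/25
merge 21/100 + 23/100 → 11/25
merge 6/25 + 8/25 → 14/25
merge 11/25 + 14/25 → 1
L = 21/100 + 8/25 + 11/25 + 14/25 + 1 = 253/100 = 2.53 bits/symbol.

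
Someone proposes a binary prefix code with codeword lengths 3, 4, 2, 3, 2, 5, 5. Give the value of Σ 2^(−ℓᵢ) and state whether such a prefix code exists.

0.875; yes

With common denominator 2^5 = 32: Σ 2^(−ℓᵢ) = 4/32 + 2/32 + 8/32 + 4/32 + 8/32 + 1/32 + 1/32 = 28/32 = 0.875.
Kraft's inequality requires Σ ≤ 1; here Σ = 0.875 ≤ 1, so such a prefix code exists.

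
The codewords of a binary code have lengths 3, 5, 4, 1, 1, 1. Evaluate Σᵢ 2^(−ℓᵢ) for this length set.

With common denominator 2^5 = 32: Σ 2^(−ℓᵢ) = 4/32 + 1/32 + 2/32 + 16/32 + 16/32 + 16/32 = 55/32 = 1.71875.

1.71875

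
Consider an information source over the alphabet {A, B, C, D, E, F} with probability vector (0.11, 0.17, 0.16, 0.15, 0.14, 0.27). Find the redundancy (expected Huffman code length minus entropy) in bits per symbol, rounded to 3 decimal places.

Entropy H = −Σ p log₂ p ≈ 2.5256 bits.
Huffman merges: 11/100+7/50→1/4; 3/20+4/25→31/100; 17/100+1/4→21/50; 27/100+31/100→29/50; 21/50+29/50→1. L = 64/25 ≈ 2.5600.
L − H = 2.5600 − 2.5256 = 0.034 bits.

0.034 bits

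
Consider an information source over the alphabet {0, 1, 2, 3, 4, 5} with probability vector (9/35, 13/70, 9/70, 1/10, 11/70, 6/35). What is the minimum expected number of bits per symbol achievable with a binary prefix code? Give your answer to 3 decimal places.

2.557 bits/symbol

Repeatedly combine the two least-probable nodes; the expected code length is the sum of the merged weights.
merge 1/10 + 9/70 → 8/35
merge 11/70 + 6/35 → 23/70
merge 13/70 + 8/35 → 29/70
merge 9/35 + 23/70 → 41/70
merge 29/70 + 41/70 → 1
L = 8/35 + 23/70 + 29/70 + 41/70 + 1 = 179/70 ≈ 2.557 bits/symbol.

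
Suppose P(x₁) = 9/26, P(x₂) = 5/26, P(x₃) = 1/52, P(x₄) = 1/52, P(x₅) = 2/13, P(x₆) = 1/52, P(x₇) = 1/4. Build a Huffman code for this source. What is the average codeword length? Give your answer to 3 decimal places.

Repeatedly combine the two least-probable nodes; the expected code length is the sum of the merged weights.
merge 1/52 + 1/52 → 1/26
merge 1/52 + 1/26 → 3/52
merge 3/52 + 2/13 → 11/52
merge 5/26 + 11/52 → 21/52
merge 1/4 + 9/26 → 31/52
merge 21/52 + 31/52 → 1
L = 1/26 + 3/52 + 11/52 + 21/52 + 31/52 + 1 = 30/13 ≈ 2.308 bits/symbol.

2.308 bits/symbol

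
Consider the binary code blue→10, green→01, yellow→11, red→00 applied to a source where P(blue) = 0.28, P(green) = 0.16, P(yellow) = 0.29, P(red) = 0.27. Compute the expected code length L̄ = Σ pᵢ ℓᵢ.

L̄ = Σ pᵢ·ℓᵢ = 0.28·2 + 0.16·2 + 0.29·2 + 0.27·2 = 2 bits/symbol.

2 bits/symbol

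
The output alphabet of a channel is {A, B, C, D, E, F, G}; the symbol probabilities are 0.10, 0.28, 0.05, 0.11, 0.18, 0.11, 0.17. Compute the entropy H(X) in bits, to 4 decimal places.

H = −Σ pᵢ log₂ pᵢ.
−0.10·log₂(0.10) = 0.3322
−0.28·log₂(0.28) = 0.5142
−0.05·log₂(0.05) = 0.2161
−0.11·log₂(0.11) = 0.3503
−0.18·log₂(0.18) = 0.4453
−0.11·log₂(0.11) = 0.3503
−0.17·log₂(0.17) = 0.4346
Sum ≈ 2.6430 → 2.6430 bits.

2.6430 bits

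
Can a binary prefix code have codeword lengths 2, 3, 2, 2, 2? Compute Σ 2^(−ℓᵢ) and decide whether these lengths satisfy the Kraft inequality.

With common denominator 2^3 = 8: Σ 2^(−ℓᵢ) = 2/8 + 1/8 + 2/8 + 2/8 + 2/8 = 9/8 = 1.125.
Kraft's inequality requires Σ ≤ 1; here Σ = 1.125 > 1, so no such prefix code exists.

1.125; no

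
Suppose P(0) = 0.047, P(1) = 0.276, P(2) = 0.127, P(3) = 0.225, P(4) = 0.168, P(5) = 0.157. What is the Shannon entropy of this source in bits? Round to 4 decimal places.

2.4339 bits

H = −Σ pᵢ log₂ pᵢ.
−0.047·log₂(0.047) = 0.2073
−0.276·log₂(0.276) = 0.5126
−0.127·log₂(0.127) = 0.3781
−0.225·log₂(0.225) = 0.4842
−0.168·log₂(0.168) = 0.4323
−0.157·log₂(0.157) = 0.4194
Sum ≈ 2.4339 → 2.4339 bits.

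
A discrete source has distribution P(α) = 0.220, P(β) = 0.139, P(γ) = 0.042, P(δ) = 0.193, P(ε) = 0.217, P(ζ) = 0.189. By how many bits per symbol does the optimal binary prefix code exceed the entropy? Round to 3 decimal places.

Entropy H = −Σ p log₂ p ≈ 2.4590 bits.
Huffman merges: 21/500+139/1000→181/1000; 181/1000+189/1000→37/100; 193/1000+217/1000→41/100; 11/50+37/100→59/100; 41/100+59/100→1. L = 2551/1000 ≈ 2.5510.
L − H = 2.5510 − 2.4590 = 0.092 bits.

0.092 bits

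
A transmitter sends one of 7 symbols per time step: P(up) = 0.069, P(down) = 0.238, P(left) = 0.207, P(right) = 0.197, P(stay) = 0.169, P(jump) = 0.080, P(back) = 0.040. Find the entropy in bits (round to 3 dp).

H = −Σ pᵢ log₂ pᵢ.
−0.069·log₂(0.069) = 0.2662
−0.238·log₂(0.238) = 0.4929
−0.207·log₂(0.207) = 0.4704
−0.197·log₂(0.197) = 0.4617
−0.169·log₂(0.169) = 0.4335
−0.080·log₂(0.080) = 0.2915
−0.040·log₂(0.040) = 0.1858
Sum ≈ 2.6019 → 2.602 bits.

2.602 bits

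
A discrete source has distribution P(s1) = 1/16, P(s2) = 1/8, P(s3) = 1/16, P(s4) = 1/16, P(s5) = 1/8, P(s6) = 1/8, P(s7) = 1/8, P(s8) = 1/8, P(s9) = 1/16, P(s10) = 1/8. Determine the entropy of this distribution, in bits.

Each probability is a power of 1/2, so log₂(1/p) is an integer.
H = Σ p·log₂(1/p) = 1/16·4 + 1/8·3 + 1/16·4 + 1/16·4 + 1/8·3 + 1/8·3 + 1/8·3 + 1/8·3 + 1/16·4 + 1/8·3 = 3.25 bits.

3.25 bits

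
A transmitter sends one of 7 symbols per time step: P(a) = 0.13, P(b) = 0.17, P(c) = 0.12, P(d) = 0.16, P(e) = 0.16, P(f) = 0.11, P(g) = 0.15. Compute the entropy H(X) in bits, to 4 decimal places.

H = −Σ pᵢ log₂ pᵢ.
−0.13·log₂(0.13) = 0.3826
−0.17·log₂(0.17) = 0.4346
−0.12·log₂(0.12) = 0.3671
−0.16·log₂(0.16) = 0.4230
−0.16·log₂(0.16) = 0.4230
−0.11·log₂(0.11) = 0.3503
−0.15·log₂(0.15) = 0.4105
Sum ≈ 2.7912 → 2.7912 bits.

2.7912 bits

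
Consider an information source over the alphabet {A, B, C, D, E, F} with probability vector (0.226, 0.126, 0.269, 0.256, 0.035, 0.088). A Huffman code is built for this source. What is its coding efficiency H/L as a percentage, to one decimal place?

99.2%

Entropy H = −Σ p log₂ p ≈ 2.3521 bits.
Huffman merges: 7/200+11/125→123/1000; 123/1000+63/500→249/1000; 113/500+249/1000→19/40; 32/125+269/1000→21/40; 19/40+21/40→1. L = 593/250 ≈ 2.3720.
Efficiency = H/L = 2.3521/2.3720 = 99.2%.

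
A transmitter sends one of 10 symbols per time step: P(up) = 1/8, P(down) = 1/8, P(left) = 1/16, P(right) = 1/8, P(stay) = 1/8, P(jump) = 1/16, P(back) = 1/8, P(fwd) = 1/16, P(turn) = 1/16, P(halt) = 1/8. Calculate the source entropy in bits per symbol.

3.25 bits

Each probability is a power of 1/2, so log₂(1/p) is an integer.
H = Σ p·log₂(1/p) = 1/8·3 + 1/8·3 + 1/16·4 + 1/8·3 + 1/8·3 + 1/16·4 + 1/8·3 + 1/16·4 + 1/16·4 + 1/8·3 = 3.25 bits.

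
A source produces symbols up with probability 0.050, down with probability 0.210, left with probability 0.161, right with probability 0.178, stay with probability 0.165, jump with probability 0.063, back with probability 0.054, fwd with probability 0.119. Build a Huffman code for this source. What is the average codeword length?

Repeatedly combine the two least-probable nodes; the expected code length is the sum of the merged weights.
merge 1/20 + 27/500 → 13/125
merge 63/1000 + 13/125 → 167/1000
merge 119/1000 + 161/1000 → 7/25
merge 33/200 + 167/1000 → 83/250
merge 89/500 + 21/100 → 97/250
merge 7/25 + 83/250 → 153/250
merge 97/250 + 153/250 → 1
L = 13/125 + 167/1000 + 7/25 + 83/250 + 97/250 + 153/250 + 1 = 2883/1000 = 2.883 bits/symbol.

2.883 bits/symbol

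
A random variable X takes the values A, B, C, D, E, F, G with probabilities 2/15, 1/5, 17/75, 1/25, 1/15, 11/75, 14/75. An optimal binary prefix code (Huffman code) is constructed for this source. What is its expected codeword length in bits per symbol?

2.68 bits/symbol

Repeatedly combine the two least-probable nodes; the expected code length is the sum of the merged weights.
merge 1/25 + 1/15 → 8/75
merge 8/75 + 2/15 → 6/25
merge 11/75 + 14/75 → 1/3
merge 1/5 + 17/75 → 32/75
merge 6/25 + 1/3 → 43/75
merge 32/75 + 43/75 → 1
L = 8/75 + 6/25 + 1/3 + 32/75 + 43/75 + 1 = 67/25 = 2.68 bits/symbol.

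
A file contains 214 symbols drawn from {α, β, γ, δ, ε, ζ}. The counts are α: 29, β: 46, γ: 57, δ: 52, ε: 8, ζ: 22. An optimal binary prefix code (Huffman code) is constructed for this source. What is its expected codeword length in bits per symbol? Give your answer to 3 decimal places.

Probabilities are the counts divided by 214.
Repeatedly combine the two least-probable nodes; the expected code length is the sum of the merged weights.
merge 4/107 + 11/107 → 15/107
merge 29/214 + 15/107 → 59/214
merge 23/107 + 26/107 → 49/107
merge 57/214 + 59/214 → 58/107
merge 49/107 + 58/107 → 1
L = 15/107 + 59/214 + 49/107 + 58/107 + 1 = 517/214 ≈ 2.416 bits/symbol.

2.416 bits/symbol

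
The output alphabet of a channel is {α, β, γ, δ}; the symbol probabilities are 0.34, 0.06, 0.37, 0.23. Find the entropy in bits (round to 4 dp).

1.7911 bits

H = −Σ pᵢ log₂ pᵢ.
−0.34·log₂(0.34) = 0.5292
−0.06·log₂(0.06) = 0.2435
−0.37·log₂(0.37) = 0.5307
−0.23·log₂(0.23) = 0.4877
Sum ≈ 1.7911 → 1.7911 bits.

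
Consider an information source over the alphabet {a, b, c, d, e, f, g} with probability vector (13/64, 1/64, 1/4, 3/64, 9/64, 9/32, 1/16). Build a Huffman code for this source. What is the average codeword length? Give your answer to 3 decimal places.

2.453 bits/symbol

Repeatedly combine the two least-probable nodes; the expected code length is the sum of the merged weights.
merge 1/64 + 3/64 → 1/16
merge 1/16 + 1/16 → 1/8
merge 1/8 + 9/64 → 17/64
merge 13/64 + 1/4 → 29/64
merge 17/64 + 9/32 → 35/64
merge 29/64 + 35/64 → 1
L = 1/16 + 1/8 + 17/64 + 29/64 + 35/64 + 1 = 157/64 ≈ 2.453 bits/symbol.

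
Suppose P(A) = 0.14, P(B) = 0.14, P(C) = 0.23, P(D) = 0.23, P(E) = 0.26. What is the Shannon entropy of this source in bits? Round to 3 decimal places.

2.275 bits

H = −Σ pᵢ log₂ pᵢ.
−0.14·log₂(0.14) = 0.3971
−0.14·log₂(0.14) = 0.3971
−0.23·log₂(0.23) = 0.4877
−0.23·log₂(0.23) = 0.4877
−0.26·log₂(0.26) = 0.5053
Sum ≈ 2.2748 → 2.275 bits.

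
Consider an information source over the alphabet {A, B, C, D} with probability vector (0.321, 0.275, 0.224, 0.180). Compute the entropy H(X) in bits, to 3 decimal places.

1.967 bits

H = −Σ pᵢ log₂ pᵢ.
−0.321·log₂(0.321) = 0.5262
−0.275·log₂(0.275) = 0.5122
−0.224·log₂(0.224) = 0.4835
−0.180·log₂(0.180) = 0.4453
Sum ≈ 1.9672 → 1.967 bits.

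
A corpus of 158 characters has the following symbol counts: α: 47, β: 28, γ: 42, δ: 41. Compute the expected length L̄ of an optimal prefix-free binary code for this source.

Probabilities are the counts divided by 158.
Repeatedly combine the two least-probable nodes; the expected code length is the sum of the merged weights.
merge 14/79 + 41/158 → 69/158
merge 21/79 + 47/158 → 89/158
merge 69/158 + 89/158 → 1
L = 69/158 + 89/158 + 1 = 2 bits/symbol.

2 bits/symbol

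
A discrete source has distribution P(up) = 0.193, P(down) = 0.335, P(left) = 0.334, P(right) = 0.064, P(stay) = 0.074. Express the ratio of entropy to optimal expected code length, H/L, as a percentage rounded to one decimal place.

Entropy H = −Σ p log₂ p ≈ 2.0468 bits.
Huffman merges: 8/125+37/500→69/500; 69/500+193/1000→331/1000; 331/1000+167/500→133/200; 67/200+133/200→1. L = 1067/500 ≈ 2.1340.
Efficiency = H/L = 2.0468/2.1340 = 95.9%.

95.9%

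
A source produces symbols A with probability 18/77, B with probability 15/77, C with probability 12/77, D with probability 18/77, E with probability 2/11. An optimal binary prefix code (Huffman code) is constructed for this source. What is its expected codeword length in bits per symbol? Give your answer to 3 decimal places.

2.338 bits/symbol

Repeatedly combine the two least-probable nodes; the expected code length is the sum of the merged weights.
merge 12/77 + 2/11 → 26/77
merge 15/77 + 18/77 → 3/7
merge 18/77 + 26/77 → 4/7
merge 3/7 + 4/7 → 1
L = 26/77 + 3/7 + 4/7 + 1 = 180/77 ≈ 2.338 bits/symbol.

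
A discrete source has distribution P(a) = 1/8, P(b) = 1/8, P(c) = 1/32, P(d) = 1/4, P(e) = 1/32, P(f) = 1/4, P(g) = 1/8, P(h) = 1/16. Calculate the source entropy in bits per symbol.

Each probability is a power of 1/2, so log₂(1/p) is an integer.
H = Σ p·log₂(1/p) = 1/8·3 + 1/8·3 + 1/32·5 + 1/4·2 + 1/32·5 + 1/4·2 + 1/8·3 + 1/16·4 = 2.6875 bits.

2.6875 bits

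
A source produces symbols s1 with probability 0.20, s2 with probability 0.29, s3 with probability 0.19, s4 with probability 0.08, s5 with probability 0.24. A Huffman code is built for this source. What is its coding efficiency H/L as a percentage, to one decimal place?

Entropy H = −Σ p log₂ p ≈ 2.2232 bits.
Huffman merges: 2/25+19/100→27/100; 1/5+6/25→11/25; 27/100+29/100→14/25; 11/25+14/25→1. L = 227/100 ≈ 2.2700.
Efficiency = H/L = 2.2232/2.2700 = 97.9%.

97.9%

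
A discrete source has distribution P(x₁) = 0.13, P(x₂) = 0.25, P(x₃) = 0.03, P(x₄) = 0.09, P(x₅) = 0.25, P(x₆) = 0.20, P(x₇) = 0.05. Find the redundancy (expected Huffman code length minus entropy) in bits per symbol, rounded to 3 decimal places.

0.022 bits

Entropy H = −Σ p log₂ p ≈ 2.5275 bits.
Huffman merges: 3/100+1/20→2/25; 2/25+9/100→17/100; 13/100+17/100→3/10; 1/5+1/4→9/20; 1/4+3/10→11/20; 9/20+11/20→1. L = 51/20 ≈ 2.5500.
L − H = 2.5500 − 2.5275 = 0.022 bits.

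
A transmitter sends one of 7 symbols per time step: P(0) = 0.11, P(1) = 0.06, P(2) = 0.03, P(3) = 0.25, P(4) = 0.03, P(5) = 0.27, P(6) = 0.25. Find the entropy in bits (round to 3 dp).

2.407 bits

H = −Σ pᵢ log₂ pᵢ.
−0.11·log₂(0.11) = 0.3503
−0.06·log₂(0.06) = 0.2435
−0.03·log₂(0.03) = 0.1518
−0.25·log₂(0.25) = 0.5000
−0.03·log₂(0.03) = 0.1518
−0.27·log₂(0.27) = 0.5100
−0.25·log₂(0.25) = 0.5000
Sum ≈ 2.4074 → 2.407 bits.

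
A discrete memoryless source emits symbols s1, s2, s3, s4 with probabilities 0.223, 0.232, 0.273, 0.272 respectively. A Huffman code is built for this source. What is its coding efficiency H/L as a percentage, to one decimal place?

Entropy H = −Σ p log₂ p ≈ 1.9940 bits.
Huffman merges: 223/1000+29/125→91/200; 34/125+273/1000→109/200; 91/200+109/200→1. L = 2 ≈ 2.0000.
Efficiency = H/L = 1.9940/2.0000 = 99.7%.

99.7%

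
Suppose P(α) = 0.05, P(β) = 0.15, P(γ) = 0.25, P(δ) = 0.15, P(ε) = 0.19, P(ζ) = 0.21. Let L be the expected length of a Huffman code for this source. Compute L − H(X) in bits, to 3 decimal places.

Entropy H = −Σ p log₂ p ≈ 2.4652 bits.
Huffman merges: 1/20+3/20→1/5; 3/20+19/100→17/50; 1/5+21/100→41/100; 1/4+17/50→59/100; 41/100+59/100→1. L = 127/50 ≈ 2.5400.
L − H = 2.5400 − 2.4652 = 0.075 bits.

0.075 bits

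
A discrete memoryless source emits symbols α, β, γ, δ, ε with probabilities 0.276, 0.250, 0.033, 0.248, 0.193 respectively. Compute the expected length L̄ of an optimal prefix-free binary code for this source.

2.226 bits/symbol

Repeatedly combine the two least-probable nodes; the expected code length is the sum of the merged weights.
merge 33/1000 + 193/1000 → 113/500
merge 113/500 + 31/125 → 237/500
merge 1/4 + 69/250 → 263/500
merge 237/500 + 263/500 → 1
L = 113/500 + 237/500 + 263/500 + 1 = 1113/500 = 2.226 bits/symbol.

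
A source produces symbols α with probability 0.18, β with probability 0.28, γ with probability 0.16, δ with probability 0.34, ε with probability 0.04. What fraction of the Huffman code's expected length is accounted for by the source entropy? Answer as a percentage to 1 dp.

95.3%

Entropy H = −Σ p log₂ p ≈ 2.0975 bits.
Huffman merges: 1/25+4/25→1/5; 9/50+1/5→19/50; 7/25+17/50→31/50; 19/50+31/50→1. L = 11/5 ≈ 2.2000.
Efficiency = H/L = 2.0975/2.2000 = 95.3%.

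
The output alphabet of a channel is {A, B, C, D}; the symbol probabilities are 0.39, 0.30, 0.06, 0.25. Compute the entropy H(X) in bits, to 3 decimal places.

1.794 bits

H = −Σ pᵢ log₂ pᵢ.
−0.39·log₂(0.39) = 0.5298
−0.30·log₂(0.30) = 0.5211
−0.06·log₂(0.06) = 0.2435
−0.25·log₂(0.25) = 0.5000
Sum ≈ 1.7944 → 1.794 bits.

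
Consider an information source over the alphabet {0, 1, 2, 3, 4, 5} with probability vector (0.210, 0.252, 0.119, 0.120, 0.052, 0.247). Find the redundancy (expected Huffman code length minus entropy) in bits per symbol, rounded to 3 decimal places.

0.035 bits

Entropy H = −Σ p log₂ p ≈ 2.4265 bits.
Huffman merges: 13/250+119/1000→171/1000; 3/25+171/1000→291/1000; 21/100+247/1000→457/1000; 63/250+291/1000→543/1000; 457/1000+543/1000→1. L = 1231/500 ≈ 2.4620.
L − H = 2.4620 − 2.4265 = 0.035 bits.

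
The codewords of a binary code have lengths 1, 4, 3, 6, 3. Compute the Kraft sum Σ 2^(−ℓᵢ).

0.828125

With common denominator 2^6 = 64: Σ 2^(−ℓᵢ) = 32/64 + 4/64 + 8/64 + 1/64 + 8/64 = 53/64 = 0.828125.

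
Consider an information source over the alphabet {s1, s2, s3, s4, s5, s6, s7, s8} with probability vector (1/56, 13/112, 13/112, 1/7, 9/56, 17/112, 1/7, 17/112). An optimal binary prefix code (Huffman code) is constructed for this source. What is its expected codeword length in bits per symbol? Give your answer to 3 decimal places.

Repeatedly combine the two least-probable nodes; the expected code length is the sum of the merged weights.
merge 1/56 + 13/112 → 15/112
merge 13/112 + 15/112 → 1/4
merge 1/7 + 1/7 → 2/7
merge 17/112 + 17/112 → 17/56
merge 9/56 + 1/4 → 23/56
merge 2/7 + 17/56 → 33/56
merge 23/56 + 33/56 → 1
L = 15/112 + 1/4 + 2/7 + 17/56 + 23/56 + 33/56 + 1 = 333/112 ≈ 2.973 bits/symbol.

2.973 bits/symbol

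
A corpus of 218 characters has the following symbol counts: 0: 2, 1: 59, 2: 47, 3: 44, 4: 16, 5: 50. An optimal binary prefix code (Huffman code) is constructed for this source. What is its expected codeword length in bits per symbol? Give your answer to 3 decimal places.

Probabilities are the counts divided by 218.
Repeatedly combine the two least-probable nodes; the expected code length is the sum of the merged weights.
merge 1/109 + 8/109 → 9/109
merge 9/109 + 22/109 → 31/109
merge 47/218 + 25/109 → 97/218
merge 59/218 + 31/109 → 121/218
merge 97/218 + 121/218 → 1
L = 9/109 + 31/109 + 97/218 + 121/218 + 1 = 258/109 ≈ 2.367 bits/symbol.

2.367 bits/symbol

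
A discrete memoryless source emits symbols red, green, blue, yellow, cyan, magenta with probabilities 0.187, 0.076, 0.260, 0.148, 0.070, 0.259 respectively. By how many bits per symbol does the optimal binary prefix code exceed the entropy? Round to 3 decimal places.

Entropy H = −Σ p log₂ p ≈ 2.4215 bits.
Huffman merges: 7/100+19/250→73/500; 73/500+37/250→147/500; 187/1000+259/1000→223/500; 13/50+147/500→277/500; 223/500+277/500→1. L = 61/25 ≈ 2.4400.
L − H = 2.4400 − 2.4215 = 0.019 bits.

0.019 bits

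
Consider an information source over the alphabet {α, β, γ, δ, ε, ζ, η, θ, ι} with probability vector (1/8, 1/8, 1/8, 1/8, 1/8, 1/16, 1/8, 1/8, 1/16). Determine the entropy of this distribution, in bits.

3.125 bits

Each probability is a power of 1/2, so log₂(1/p) is an integer.
H = Σ p·log₂(1/p) = 1/8·3 + 1/8·3 + 1/8·3 + 1/8·3 + 1/8·3 + 1/16·4 + 1/8·3 + 1/8·3 + 1/16·4 = 3.125 bits.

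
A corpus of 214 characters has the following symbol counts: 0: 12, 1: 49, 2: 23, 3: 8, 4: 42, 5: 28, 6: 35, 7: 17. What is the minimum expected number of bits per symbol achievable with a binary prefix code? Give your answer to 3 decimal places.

Probabilities are the counts divided by 214.
Repeatedly combine the two least-probable nodes; the expected code length is the sum of the merged weights.
merge 4/107 + 6/107 → 10/107
merge 17/214 + 10/107 → 37/214
merge 23/214 + 14/107 → 51/214
merge 35/214 + 37/214 → 36/107
merge 21/107 + 49/214 → 91/214
merge 51/214 + 36/107 → 123/214
merge 91/214 + 123/214 → 1
L = 10/107 + 37/214 + 51/214 + 36/107 + 91/214 + 123/214 + 1 = 304/107 ≈ 2.841 bits/symbol.

2.841 bits/symbol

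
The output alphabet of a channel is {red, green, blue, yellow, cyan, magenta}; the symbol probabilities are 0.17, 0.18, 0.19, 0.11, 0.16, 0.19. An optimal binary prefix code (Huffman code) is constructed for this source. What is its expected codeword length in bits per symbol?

Repeatedly combine the two least-probable nodes; the expected code length is the sum of the merged weights.
merge 11/100 + 4/25 → 27/100
merge 17/100 + 9/50 → 7/20
merge 19/100 + 19/100 → 19/50
merge 27/100 + 7/20 → 31/50
merge 19/50 + 31/50 → 1
L = 27/100 + 7/20 + 19/50 + 31/50 + 1 = 131/50 = 2.62 bits/symbol.

2.62 bits/symbol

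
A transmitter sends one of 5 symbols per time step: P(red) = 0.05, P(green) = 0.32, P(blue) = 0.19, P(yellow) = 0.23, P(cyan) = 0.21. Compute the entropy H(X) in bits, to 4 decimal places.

H = −Σ pᵢ log₂ pᵢ.
−0.05·log₂(0.05) = 0.2161
−0.32·log₂(0.32) = 0.5260
−0.19·log₂(0.19) = 0.4552
−0.23·log₂(0.23) = 0.4877
−0.21·log₂(0.21) = 0.4728
Sum ≈ 2.1578 → 2.1578 bits.

2.1578 bits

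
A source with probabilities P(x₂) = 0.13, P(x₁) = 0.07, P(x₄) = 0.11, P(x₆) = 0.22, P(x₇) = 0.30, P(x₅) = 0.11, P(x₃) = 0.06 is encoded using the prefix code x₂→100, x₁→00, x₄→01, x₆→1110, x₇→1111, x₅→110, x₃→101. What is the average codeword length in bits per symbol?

3.34 bits/symbol

L̄ = Σ pᵢ·ℓᵢ = 0.13·3 + 0.07·2 + 0.11·2 + 0.22·4 + 0.30·4 + 0.11·3 + 0.06·3 = 3.34 bits/symbol.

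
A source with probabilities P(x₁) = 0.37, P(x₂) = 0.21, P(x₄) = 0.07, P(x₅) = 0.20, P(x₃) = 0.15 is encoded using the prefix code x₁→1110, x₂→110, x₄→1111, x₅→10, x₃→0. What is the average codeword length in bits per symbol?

L̄ = Σ pᵢ·ℓᵢ = 0.37·4 + 0.21·3 + 0.07·4 + 0.20·2 + 0.15·1 = 2.94 bits/symbol.

2.94 bits/symbol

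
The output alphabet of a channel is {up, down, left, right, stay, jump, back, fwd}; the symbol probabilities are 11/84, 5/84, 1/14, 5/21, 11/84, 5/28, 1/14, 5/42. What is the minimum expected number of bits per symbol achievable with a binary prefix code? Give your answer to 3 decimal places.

Repeatedly combine the two least-probable nodes; the expected code length is the sum of the merged weights.
merge 5/84 + 1/14 → 11/84
merge 1/14 + 5/42 → 4/21
merge 11/84 + 11/84 → 11/42
merge 11/84 + 5/28 → 13/42
merge 4/21 + 5/21 → 3/7
merge 11/42 + 13/42 → 4/7
merge 3/7 + 4/7 → 1
L = 11/84 + 4/21 + 11/42 + 13/42 + 3/7 + 4/7 + 1 = 81/28 ≈ 2.893 bits/symbol.

2.893 bits/symbol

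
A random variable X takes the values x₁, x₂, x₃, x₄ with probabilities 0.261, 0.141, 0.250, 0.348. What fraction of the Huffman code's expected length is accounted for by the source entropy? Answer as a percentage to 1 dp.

Entropy H = −Σ p log₂ p ≈ 1.9342 bits.
Huffman merges: 141/1000+1/4→391/1000; 261/1000+87/250→609/1000; 391/1000+609/1000→1. L = 2 ≈ 2.0000.
Efficiency = H/L = 1.9342/2.0000 = 96.7%.

96.7%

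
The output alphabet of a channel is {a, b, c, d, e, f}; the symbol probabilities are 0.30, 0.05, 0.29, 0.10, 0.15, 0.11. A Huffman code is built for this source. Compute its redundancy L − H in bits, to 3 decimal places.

0.062 bits

Entropy H = −Σ p log₂ p ≈ 2.3481 bits.
Huffman merges: 1/20+1/10→3/20; 11/100+3/20→13/50; 3/20+13/50→41/100; 29/100+3/10→59/100; 41/100+59/100→1. L = 241/100 ≈ 2.4100.
L − H = 2.4100 − 2.3481 = 0.062 bits.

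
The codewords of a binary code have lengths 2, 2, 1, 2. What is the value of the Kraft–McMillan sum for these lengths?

With common denominator 2^2 = 4: Σ 2^(−ℓᵢ) = 1/4 + 1/4 + 2/4 + 1/4 = 5/4 = 1.25.

1.25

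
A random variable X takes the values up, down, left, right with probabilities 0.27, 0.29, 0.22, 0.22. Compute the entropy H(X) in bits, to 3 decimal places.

H = −Σ pᵢ log₂ pᵢ.
−0.27·log₂(0.27) = 0.5100
−0.29·log₂(0.29) = 0.5179
−0.22·log₂(0.22) = 0.4806
−0.22·log₂(0.22) = 0.4806
Sum ≈ 1.9891 → 1.989 bits.

1.989 bits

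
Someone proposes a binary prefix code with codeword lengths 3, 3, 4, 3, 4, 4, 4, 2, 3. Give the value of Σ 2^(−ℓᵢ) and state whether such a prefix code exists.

1; yes

With common denominator 2^4 = 16: Σ 2^(−ℓᵢ) = 2/16 + 2/16 + 1/16 + 2/16 + 1/16 + 1/16 + 1/16 + 4/16 + 2/16 = 16/16 = 1.
Kraft's inequality requires Σ ≤ 1; here Σ = 1 ≤ 1, so such a prefix code exists.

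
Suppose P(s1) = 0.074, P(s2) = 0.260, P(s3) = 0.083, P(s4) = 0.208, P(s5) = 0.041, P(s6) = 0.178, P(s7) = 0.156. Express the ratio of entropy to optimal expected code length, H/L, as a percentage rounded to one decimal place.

98.3%

Entropy H = −Σ p log₂ p ≈ 2.6028 bits.
Huffman merges: 41/1000+37/500→23/200; 83/1000+23/200→99/500; 39/250+89/500→167/500; 99/500+26/125→203/500; 13/50+167/500→297/500; 203/500+297/500→1. L = 2647/1000 ≈ 2.6470.
Efficiency = H/L = 2.6028/2.6470 = 98.3%.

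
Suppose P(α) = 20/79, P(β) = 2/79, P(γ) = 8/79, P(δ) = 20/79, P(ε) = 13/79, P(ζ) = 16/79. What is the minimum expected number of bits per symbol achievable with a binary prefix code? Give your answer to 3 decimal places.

2.418 bits/symbol

Repeatedly combine the two least-probable nodes; the expected code length is the sum of the merged weights.
merge 2/79 + 8/79 → 10/79
merge 10/79 + 13/79 → 23/79
merge 16/79 + 20/79 → 36/79
merge 20/79 + 23/79 → 43/79
merge 36/79 + 43/79 → 1
L = 10/79 + 23/79 + 36/79 + 43/79 + 1 = 191/79 ≈ 2.418 bits/symbol.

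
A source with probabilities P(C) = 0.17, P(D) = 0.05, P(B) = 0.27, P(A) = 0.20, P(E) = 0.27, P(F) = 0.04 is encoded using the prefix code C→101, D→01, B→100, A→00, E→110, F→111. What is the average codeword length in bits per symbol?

2.75 bits/symbol

L̄ = Σ pᵢ·ℓᵢ = 0.17·3 + 0.05·2 + 0.27·3 + 0.20·2 + 0.27·3 + 0.04·3 = 2.75 bits/symbol.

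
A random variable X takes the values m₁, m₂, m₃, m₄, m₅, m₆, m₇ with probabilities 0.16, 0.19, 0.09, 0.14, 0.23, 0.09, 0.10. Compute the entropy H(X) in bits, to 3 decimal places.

H = −Σ pᵢ log₂ pᵢ.
−0.16·log₂(0.16) = 0.4230
−0.19·log₂(0.19) = 0.4552
−0.09·log₂(0.09) = 0.3127
−0.14·log₂(0.14) = 0.3971
−0.23·log₂(0.23) = 0.4877
−0.09·log₂(0.09) = 0.3127
−0.10·log₂(0.10) = 0.3322
Sum ≈ 2.7205 → 2.721 bits.

2.721 bits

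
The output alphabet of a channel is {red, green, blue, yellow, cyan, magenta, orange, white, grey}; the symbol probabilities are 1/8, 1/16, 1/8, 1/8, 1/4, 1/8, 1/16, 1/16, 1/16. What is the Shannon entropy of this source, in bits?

3 bits

Each probability is a power of 1/2, so log₂(1/p) is an integer.
H = Σ p·log₂(1/p) = 1/8·3 + 1/16·4 + 1/8·3 + 1/8·3 + 1/4·2 + 1/8·3 + 1/16·4 + 1/16·4 + 1/16·4 = 3 bits.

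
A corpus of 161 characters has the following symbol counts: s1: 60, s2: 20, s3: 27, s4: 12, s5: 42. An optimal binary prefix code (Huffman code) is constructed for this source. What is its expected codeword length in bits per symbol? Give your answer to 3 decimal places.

2.193 bits/symbol

Probabilities are the counts divided by 161.
Repeatedly combine the two least-probable nodes; the expected code length is the sum of the merged weights.
merge 12/161 + 20/161 → 32/161
merge 27/161 + 32/161 → 59/161
merge 6/23 + 59/161 → 101/161
merge 60/161 + 101/161 → 1
L = 32/161 + 59/161 + 101/161 + 1 = 353/161 ≈ 2.193 bits/symbol.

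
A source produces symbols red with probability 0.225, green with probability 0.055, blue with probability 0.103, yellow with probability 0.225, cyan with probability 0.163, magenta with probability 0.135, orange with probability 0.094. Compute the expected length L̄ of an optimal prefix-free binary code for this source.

2.699 bits/symbol

Repeatedly combine the two least-probable nodes; the expected code length is the sum of the merged weights.
merge 11/200 + 47/500 → 149/1000
merge 103/1000 + 27/200 → 119/500
merge 149/1000 + 163/1000 → 39/125
merge 9/40 + 9/40 → 9/20
merge 119/500 + 39/125 → 11/20
merge 9/20 + 11/20 → 1
L = 149/1000 + 119/500 + 39/125 + 9/20 + 11/20 + 1 = 2699/1000 = 2.699 bits/symbol.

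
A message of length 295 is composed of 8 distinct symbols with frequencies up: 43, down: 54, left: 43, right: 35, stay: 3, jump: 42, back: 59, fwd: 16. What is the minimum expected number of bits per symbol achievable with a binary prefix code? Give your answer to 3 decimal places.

Probabilities are the counts divided by 295.
Repeatedly combine the two least-probable nodes; the expected code length is the sum of the merged weights.
merge 3/295 + 16/295 → 19/295
merge 19/295 + 7/59 → 54/295
merge 42/295 + 43/295 → 17/59
merge 43/295 + 54/295 → 97/295
merge 54/295 + 1/5 → 113/295
merge 17/59 + 97/295 → 182/295
merge 113/295 + 182/295 → 1
L = 19/295 + 54/295 + 17/59 + 97/295 + 113/295 + 182/295 + 1 = 169/59 ≈ 2.864 bits/symbol.

2.864 bits/symbol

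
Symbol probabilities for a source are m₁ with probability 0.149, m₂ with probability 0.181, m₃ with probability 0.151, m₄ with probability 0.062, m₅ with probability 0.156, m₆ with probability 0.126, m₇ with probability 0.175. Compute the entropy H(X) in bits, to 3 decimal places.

H = −Σ pᵢ log₂ pᵢ.
−0.149·log₂(0.149) = 0.4092
−0.181·log₂(0.181) = 0.4463
−0.151·log₂(0.151) = 0.4118
−0.062·log₂(0.062) = 0.2487
−0.156·log₂(0.156) = 0.4181
−0.126·log₂(0.126) = 0.3766
−0.175·log₂(0.175) = 0.4401
Sum ≈ 2.7509 → 2.751 bits.

2.751 bits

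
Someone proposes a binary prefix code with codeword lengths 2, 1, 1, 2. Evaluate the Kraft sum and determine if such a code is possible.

1.5; no

With common denominator 2^2 = 4: Σ 2^(−ℓᵢ) = 1/4 + 2/4 + 2/4 + 1/4 = 6/4 = 1.5.
Kraft's inequality requires Σ ≤ 1; here Σ = 1.5 > 1, so no such prefix code exists.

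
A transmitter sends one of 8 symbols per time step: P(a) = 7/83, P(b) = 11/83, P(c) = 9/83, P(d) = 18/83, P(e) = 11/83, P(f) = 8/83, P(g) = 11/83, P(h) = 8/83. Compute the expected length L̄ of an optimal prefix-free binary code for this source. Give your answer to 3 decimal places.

Repeatedly combine the two least-probable nodes; the expected code length is the sum of the merged weights.
merge 7/83 + 8/83 → 15/83
merge 8/83 + 9/83 → 17/83
merge 11/83 + 11/83 → 22/83
merge 11/83 + 15/83 → 26/83
merge 17/83 + 18/83 → 35/83
merge 22/83 + 26/83 → 48/83
merge 35/83 + 48/83 → 1
L = 15/83 + 17/83 + 22/83 + 26/83 + 35/83 + 48/83 + 1 = 246/83 ≈ 2.964 bits/symbol.

2.964 bits/symbol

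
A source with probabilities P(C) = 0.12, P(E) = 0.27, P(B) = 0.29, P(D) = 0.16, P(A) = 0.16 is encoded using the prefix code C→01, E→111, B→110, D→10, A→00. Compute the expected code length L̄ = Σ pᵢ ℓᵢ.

L̄ = Σ pᵢ·ℓᵢ = 0.12·2 + 0.27·3 + 0.29·3 + 0.16·2 + 0.16·2 = 2.56 bits/symbol.

2.56 bits/symbol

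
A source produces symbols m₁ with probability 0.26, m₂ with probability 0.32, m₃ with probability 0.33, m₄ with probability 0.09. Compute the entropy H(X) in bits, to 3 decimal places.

H = −Σ pᵢ log₂ pᵢ.
−0.26·log₂(0.26) = 0.5053
−0.32·log₂(0.32) = 0.5260
−0.33·log₂(0.33) = 0.5278
−0.09·log₂(0.09) = 0.3127
Sum ≈ 1.8718 → 1.872 bits.

1.872 bits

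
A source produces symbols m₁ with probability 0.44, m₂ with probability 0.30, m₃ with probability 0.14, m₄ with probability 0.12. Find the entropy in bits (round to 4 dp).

1.8064 bits

H = −Σ pᵢ log₂ pᵢ.
−0.44·log₂(0.44) = 0.5211
−0.30·log₂(0.30) = 0.5211
−0.14·log₂(0.14) = 0.3971
−0.12·log₂(0.12) = 0.3671
Sum ≈ 1.8064 → 1.8064 bits.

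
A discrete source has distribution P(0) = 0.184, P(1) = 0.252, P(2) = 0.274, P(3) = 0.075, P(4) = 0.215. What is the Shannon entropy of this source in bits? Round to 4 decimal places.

H = −Σ pᵢ log₂ pᵢ.
−0.184·log₂(0.184) = 0.4494
−0.252·log₂(0.252) = 0.5011
−0.274·log₂(0.274) = 0.5118
−0.075·log₂(0.075) = 0.2803
−0.215·log₂(0.215) = 0.4768
Sum ≈ 2.2193 → 2.2193 bits.

2.2193 bits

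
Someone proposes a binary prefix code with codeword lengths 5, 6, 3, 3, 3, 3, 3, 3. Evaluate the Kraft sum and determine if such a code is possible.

0.796875; yes

With common denominator 2^6 = 64: Σ 2^(−ℓᵢ) = 2/64 + 1/64 + 8/64 + 8/64 + 8/64 + 8/64 + 8/64 + 8/64 = 51/64 = 0.796875.
Kraft's inequality requires Σ ≤ 1; here Σ = 0.796875 ≤ 1, so such a prefix code exists.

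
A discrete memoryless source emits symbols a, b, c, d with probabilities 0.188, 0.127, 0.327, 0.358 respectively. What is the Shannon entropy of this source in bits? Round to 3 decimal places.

H = −Σ pᵢ log₂ pᵢ.
−0.188·log₂(0.188) = 0.4533
−0.127·log₂(0.127) = 0.3781
−0.327·log₂(0.327) = 0.5273
−0.358·log₂(0.358) = 0.5305
Sum ≈ 1.8893 → 1.889 bits.

1.889 bits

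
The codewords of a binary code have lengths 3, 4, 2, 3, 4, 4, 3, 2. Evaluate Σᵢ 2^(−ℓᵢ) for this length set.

With common denominator 2^4 = 16: Σ 2^(−ℓᵢ) = 2/16 + 1/16 + 4/16 + 2/16 + 1/16 + 1/16 + 2/16 + 4/16 = 17/16 = 1.0625.

1.0625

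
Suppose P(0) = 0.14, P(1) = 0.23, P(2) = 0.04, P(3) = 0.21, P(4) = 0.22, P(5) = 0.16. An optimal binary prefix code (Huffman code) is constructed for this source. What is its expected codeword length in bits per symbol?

2.52 bits/symbol

Repeatedly combine the two least-probable nodes; the expected code length is the sum of the merged weights.
merge 1/25 + 7/50 → 9/50
merge 4/25 + 9/50 → 17/50
merge 21/100 + 11/50 → 43/100
merge 23/100 + 17/50 → 57/100
merge 43/100 + 57/100 → 1
L = 9/50 + 17/50 + 43/100 + 57/100 + 1 = 63/25 = 2.52 bits/symbol.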